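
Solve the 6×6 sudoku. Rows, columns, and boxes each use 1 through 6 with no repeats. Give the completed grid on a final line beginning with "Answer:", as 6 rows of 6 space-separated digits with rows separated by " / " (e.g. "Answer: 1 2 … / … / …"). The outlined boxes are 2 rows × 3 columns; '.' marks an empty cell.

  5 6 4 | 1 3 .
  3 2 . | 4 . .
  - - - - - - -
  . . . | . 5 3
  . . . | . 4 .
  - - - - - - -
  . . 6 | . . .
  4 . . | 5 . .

Step 1. [r4c6∈{1,2,6}] 1 has one home in box 4: r4c6, so r4c6=1.
Step 2. [r5c2∈{1,3,5}] 5 has one home in row 5: r5c2, so r5c2=5.
Step 3. [r2c5∈{6}] only 6 remains possible at r2c5. So r2c5=6.
Step 4. [r2c3∈{1}] r2c3 is down to just 1, so r2c3=1.
Step 5. [r3c3∈{2}] r3c3's peers cover all but 2 ⇒ r3c3=2.
Step 6. [r5c1∈{1,2}] r5c1 is the only open cell in col 1 admitting 2, so r5c1=2.
Step 7. [r6c2∈{1,3}] in box 5, 1 fits only at r6c2, so r6c2=1.
Step 8. [r4c1∈{6}] nothing but 6 survives at r4c1, so r4c1=6.
Step 9. [r6c6∈{2,6}] 6 has one home in row 6: r6c6, so r6c6=6.
Step 10. [r4c2∈{3}] only 3 remains possible at r4c2, so r4c2=3.
Step 11. [r3c4∈{6}] r3c4's peers cover all but 6, so r3c4=6.
Step 12. [r6c5∈{2}] nothing but 2 survives at r6c5, so r6c5=2.
Step 13. [r3c2∈{4}] nothing but 4 survives at r3c2, so r3c2=4.
Step 14. [r4c3∈{5}] r4c3 is down to just 5, so r4c3=5.
Step 15. [r2c6∈{5}] nothing but 5 survives at r2c6, so r2c6=5.
Step 16. [r1c6∈{2}] r1c6 is down to just 2, so r1c6=2.
Step 17. [r3c1∈{1}] r3c1's peers cover all but 1, so r3c1=1.
Step 18. [r4c4∈{2}] only 2 remains possible at r4c4, so r4c4=2.
Step 19. [r5c5∈{1}] r5c5 is down to just 1, so r5c5=1.
Step 20. [r6c3∈{3}] nothing but 3 survives at r6c3, so r6c3=3.
Step 21. [r5c6∈{4}] nothing but 4 survives at r5c6, so r5c6=4.
Step 22. [r5c4∈{3}] r5c4 is down to just 3, so r5c4=3.

Answer: 5 6 4 1 3 2 / 3 2 1 4 6 5 / 1 4 2 6 5 3 / 6 3 5 2 4 1 / 2 5 6 3 1 4 / 4 1 3 5 2 6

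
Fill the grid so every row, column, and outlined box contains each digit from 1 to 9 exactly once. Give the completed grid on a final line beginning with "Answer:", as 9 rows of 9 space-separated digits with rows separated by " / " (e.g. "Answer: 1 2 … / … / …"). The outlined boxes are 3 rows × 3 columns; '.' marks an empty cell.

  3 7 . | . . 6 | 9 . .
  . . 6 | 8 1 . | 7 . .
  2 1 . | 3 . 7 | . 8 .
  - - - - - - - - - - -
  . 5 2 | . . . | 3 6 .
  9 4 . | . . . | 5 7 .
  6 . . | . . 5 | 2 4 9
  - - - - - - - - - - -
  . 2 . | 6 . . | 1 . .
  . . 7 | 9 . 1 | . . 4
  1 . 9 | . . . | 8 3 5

Step 1. [r1c4∈{2,4,5}] across col 4, 5 lands solely at r1c4, so r1c4=5.
Step 2. [r1c3∈{4,8}] r1c3 is the only open cell in row 1 admitting 8, so r1c3=8.
Step 3. [r1c5∈{2,4}] across row 1, 4 lands solely at r1c5, so r1c5=4.
Step 4. [r2c6∈{2,9}] box 2 places 2 nowhere but r2c6. So r2c6=2.
Step 5. [r2c1∈{4,5}] in row 2, 4 fits only at r2c1 ⇒ r2c1=4.
Step 6. [r9c6∈{4}] nothing but 4 survives at r9c6 ⇒ r9c6=4.
Step 7. [r4c1∈{7,8}] r4c1 is the only open cell in col 1 admitting 7, so r4c1=7.
Step 8. [r6c2∈{3,8}] in box 4, 8 fits only at r6c2. So r6c2=8.
Step 9. [r5c5∈{2,3,6,8}] across row 5, 6 lands solely at r5c5, so r5c5=6.
Step 10. [r8c2∈{3,6}] 3 has one home in col 2: r8c2 ⇒ r8c2=3.
Step 11. [r4c6∈{8,9}] across col 6, 9 lands solely at r4c6, so r4c6=9.
Step 12. [r4c5∈{8}] r4c5 has the single candidate 8, so r4c5=8.
Step 13. [r4c9∈{1}] r4c9 has the single candidate 1. So r4c9=1.
Step 14. [r5c6∈{3}] r5c6's peers cover all but 3 ⇒ r5c6=3.
Step 15. [r6c5∈{7}] r6c5's peers cover all but 7, so r6c5=7.
Step 16. [r5c4∈{1,2}] row 5 places 2 nowhere but r5c4, so r5c4=2.
Step 17. [r8c8∈{2}] r8c8 is down to just 2. So r8c8=2.
Step 18. [r8c5∈{5}] r8c5 is down to just 5 ⇒ r8c5=5.
Step 19. [r7c1∈{5,8}] 5 has one home in col 1: r7c1. So r7c1=5.
Step 20. [r3c9∈{6}] r3c9 is down to just 6, so r3c9=6.
Step 21. [r6c3∈{1,3}] across row 6, 3 lands solely at r6c3 ⇒ r6c3=3.
Step 22. [r5c9∈{8}] r5c9 has the single candidate 8 ⇒ r5c9=8.
Step 23. [r7c9∈{7}] r7c9 has the single candidate 7. So r7c9=7.
Step 24. [r4c4∈{4}] only 4 remains possible at r4c4 ⇒ r4c4=4.
Step 25. [r7c5∈{3}] only 3 remains possible at r7c5 ⇒ r7c5=3.
Step 26. [r1c8∈{1}] only 1 remains possible at r1c8 ⇒ r1c8=1.
Step 27. [r7c6∈{8}] r7c6's peers cover all but 8. So r7c6=8.
Step 28. [r3c5∈{9}] r3c5 is down to just 9. So r3c5=9.
Step 29. [r8c1∈{8}] r8c1's peers cover all but 8. So r8c1=8.
Step 30. [r2c2∈{9}] r2c2's peers cover all but 9. So r2c2=9.
Step 31. [r9c5∈{2}] r9c5 is down to just 2 ⇒ r9c5=2.
Step 32. [r7c8∈{9}] nothing but 9 survives at r7c8, so r7c8=9.
Step 33. [r1c9∈{2}] r1c9's peers cover all but 2, so r1c9=2.
Step 34. [r3c7∈{4}] r3c7's peers cover all but 4, so r3c7=4.
Step 35. [r9c4∈{7}] r9c4 is down to just 7. So r9c4=7.
Step 36. [r9c2∈{6}] nothing but 6 survives at r9c2. So r9c2=6.
Step 37. [r2c8∈{5}] r2c8 is down to just 5. So r2c8=5.
Step 38. [r7c3∈{4}] r7c3 has the single candidate 4 ⇒ r7c3=4.
Step 39. [r2c9∈{3}] only 3 remains possible at r2c9 ⇒ r2c9=3.
Step 40. [r5c3∈{1}] only 1 remains possible at r5c3 ⇒ r5c3=1.
Step 41. [r8c7∈{6}] r8c7 is down to just 6 ⇒ r8c7=6.
Step 42. [r3c3∈{5}] r3c3's peers cover all but 5, so r3c3=5.
Step 43. [r6c4∈{1}] nothing but 1 survives at r6c4, so r6c4=1.

Answer: 3 7 8 5 4 6 9 1 2 / 4 9 6 8 1 2 7 5 3 / 2 1 5 3 9 7 4 8 6 / 7 5 2 4 8 9 3 6 1 / 9 4 1 2 6 3 5 7 8 / 6 8 3 1 7 5 2 4 9 / 5 2 4 6 3 8 1 9 7 / 8 3 7 9 5 1 6 2 4 / 1 6 9 7 2 4 8 3 5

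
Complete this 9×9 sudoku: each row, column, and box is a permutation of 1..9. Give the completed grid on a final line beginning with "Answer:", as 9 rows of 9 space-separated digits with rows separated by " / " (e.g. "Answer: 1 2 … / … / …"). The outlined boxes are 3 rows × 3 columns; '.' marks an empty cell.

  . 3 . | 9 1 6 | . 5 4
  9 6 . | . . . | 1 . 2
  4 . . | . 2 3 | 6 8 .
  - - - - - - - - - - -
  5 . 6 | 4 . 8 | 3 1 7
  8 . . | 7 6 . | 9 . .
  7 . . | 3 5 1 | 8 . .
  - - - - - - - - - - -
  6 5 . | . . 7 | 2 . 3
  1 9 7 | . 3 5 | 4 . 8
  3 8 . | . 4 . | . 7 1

Step 1. [r9c3∈{2}] r9c3 has the single candidate 2 ⇒ r9c3=2.
Step 2. [r8c8∈{6}] only 6 remains possible at r8c8. So r8c8=6.
Step 3. [r5c6∈{2}] r5c6's peers cover all but 2 ⇒ r5c6=2.
Step 4. [r5c8∈{4}] only 4 remains possible at r5c8 ⇒ r5c8=4.
Step 5. [r3c4∈{5}] nothing but 5 survives at r3c4 ⇒ r3c4=5.
Step 6. [r2c4∈{8}] nothing but 8 survives at r2c4. So r2c4=8.
Step 7. [r5c2∈{1}] r5c2 is down to just 1. So r5c2=1.
Step 8. [r6c2∈{2,4}] across col 2, 4 lands solely at r6c2. So r6c2=4.
Step 9. [r7c8∈{9}] r7c8 has the single candidate 9. So r7c8=9.
Step 10. [r2c8∈{3}] r2c8 has the single candidate 3 ⇒ r2c8=3.
Step 11. [r9c4∈{6}] r9c4 is down to just 6 ⇒ r9c4=6.
Step 12. [r7c5∈{8}] only 8 remains possible at r7c5, so r7c5=8.
Step 13. [r7c4∈{1}] nothing but 1 survives at r7c4, so r7c4=1.
Step 14. [r2c3∈{5}] r2c3's peers cover all but 5. So r2c3=5.
Step 15. [r1c3∈{8}] only 8 remains possible at r1c3, so r1c3=8.
Step 16. [r3c9∈{9}] nothing but 9 survives at r3c9. So r3c9=9.
Step 17. [r1c7∈{7}] r1c7 is down to just 7. So r1c7=7.
Step 18. [r8c4∈{2}] r8c4's peers cover all but 2, so r8c4=2.
Step 19. [r6c9∈{6}] r6c9 is down to just 6 ⇒ r6c9=6.
Step 20. [r4c2∈{2}] nothing but 2 survives at r4c2. So r4c2=2.
Step 21. [r6c8∈{2}] r6c8 has the single candidate 2, so r6c8=2.
Step 22. [r5c9∈{5}] nothing but 5 survives at r5c9 ⇒ r5c9=5.
Step 23. [r5c3∈{3}] r5c3's peers cover all but 3 ⇒ r5c3=3.
Step 24. [r3c2∈{7}] nothing but 7 survives at r3c2, so r3c2=7.
Step 25. [r3c3∈{1}] r3c3's peers cover all but 1, so r3c3=1.
Step 26. [r9c7∈{5}] r9c7 is down to just 5, so r9c7=5.
Step 27. [r4c5∈{9}] r4c5's peers cover all but 9 ⇒ r4c5=9.
Step 28. [r9c6∈{9}] only 9 remains possible at r9c6. So r9c6=9.
Step 29. [r1c1∈{2}] r1c1 is down to just 2 ⇒ r1c1=2.
Step 30. [r6c3∈{9}] r6c3's peers cover all but 9, so r6c3=9.
Step 31. [r2c6∈{4}] r2c6's peers cover all but 4, so r2c6=4.
Step 32. [r7c3∈{4}] only 4 remains possible at r7c3 ⇒ r7c3=4.
Step 33. [r2c5∈{7}] only 7 remains possible at r2c5, so r2c5=7.

Answer: 2 3 8 9 1 6 7 5 4 / 9 6 5 8 7 4 1 3 2 / 4 7 1 5 2 3 6 8 9 / 5 2 6 4 9 8 3 1 7 / 8 1 3 7 6 2 9 4 5 / 7 4 9 3 5 1 8 2 6 / 6 5 4 1 8 7 2 9 3 / 1 9 7 2 3 5 4 6 8 / 3 8 2 6 4 9 5 7 1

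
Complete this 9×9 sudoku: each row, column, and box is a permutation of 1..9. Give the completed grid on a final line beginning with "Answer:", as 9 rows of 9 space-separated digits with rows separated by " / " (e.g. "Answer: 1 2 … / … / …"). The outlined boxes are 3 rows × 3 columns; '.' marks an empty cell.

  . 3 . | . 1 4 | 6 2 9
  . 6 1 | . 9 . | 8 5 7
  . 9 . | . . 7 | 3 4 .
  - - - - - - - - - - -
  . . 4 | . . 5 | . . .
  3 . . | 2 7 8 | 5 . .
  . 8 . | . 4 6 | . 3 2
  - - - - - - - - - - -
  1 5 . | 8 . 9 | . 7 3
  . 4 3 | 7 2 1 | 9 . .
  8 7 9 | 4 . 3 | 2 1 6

Step 1. [r1c4∈{5}] nothing but 5 survives at r1c4. So r1c4=5.
Step 2. [r1c1∈{7}] r1c1 has the single candidate 7. So r1c1=7.
Step 3. [r5c3∈{6}] only 6 remains possible at r5c3 ⇒ r5c3=6.
Step 4. [r8c8∈{8}] r8c8 has the single candidate 8 ⇒ r8c8=8.
Step 5. [r5c2∈{1}] r5c2 is down to just 1. So r5c2=1.
Step 6. [r6c3∈{5,7}] 7 has one home in col 3: r6c3. So r6c3=7.
Step 7. [r3c3∈{2,5,8}] col 3 places 5 nowhere but r3c3 ⇒ r3c3=5.
Step 8. [r6c7∈{1}] nothing but 1 survives at r6c7 ⇒ r6c7=1.
Step 9. [r6c4∈{9}] r6c4 is down to just 9 ⇒ r6c4=9.
Step 10. [r3c1∈{2}] r3c1 has the single candidate 2 ⇒ r3c1=2.
Step 11. [r4c1∈{9}] r4c1 is down to just 9. So r4c1=9.
Step 12. [r2c4∈{3}] only 3 remains possible at r2c4. So r2c4=3.
Step 13. [r3c4∈{6}] r3c4 is down to just 6 ⇒ r3c4=6.
Step 14. [r8c1∈{6}] r8c1's peers cover all but 6 ⇒ r8c1=6.
Step 15. [r5c8∈{9}] nothing but 9 survives at r5c8 ⇒ r5c8=9.
Step 16. [r4c2∈{2}] only 2 remains possible at r4c2. So r4c2=2.
Step 17. [r8c9∈{5}] r8c9 has the single candidate 5 ⇒ r8c9=5.
Step 18. [r4c7∈{7}] only 7 remains possible at r4c7 ⇒ r4c7=7.
Step 19. [r7c5∈{6}] nothing but 6 survives at r7c5, so r7c5=6.
Step 20. [r4c4∈{1}] r4c4's peers cover all but 1 ⇒ r4c4=1.
Step 21. [r4c8∈{6}] r4c8 is down to just 6, so r4c8=6.
Step 22. [r4c9∈{8}] r4c9's peers cover all but 8, so r4c9=8.
Step 23. [r7c3∈{2}] r7c3's peers cover all but 2, so r7c3=2.
Step 24. [r1c3∈{8}] r1c3's peers cover all but 8 ⇒ r1c3=8.
Step 25. [r2c6∈{2}] nothing but 2 survives at r2c6. So r2c6=2.
Step 26. [r5c9∈{4}] r5c9 is down to just 4 ⇒ r5c9=4.
Step 27. [r3c9∈{1}] nothing but 1 survives at r3c9. So r3c9=1.
Step 28. [r6c1∈{5}] r6c1 has the single candidate 5. So r6c1=5.
Step 29. [r2c1∈{4}] r2c1 is down to just 4. So r2c1=4.
Step 30. [r3c5∈{8}] r3c5's peers cover all but 8 ⇒ r3c5=8.
Step 31. [r7c7∈{4}] nothing but 4 survives at r7c7, so r7c7=4.
Step 32. [r4c5∈{3}] r4c5 has the single candidate 3. So r4c5=3.
Step 33. [r9c5∈{5}] r9c5 has the single candidate 5 ⇒ r9c5=5.

Answer: 7 3 8 5 1 4 6 2 9 / 4 6 1 3 9 2 8 5 7 / 2 9 5 6 8 7 3 4 1 / 9 2 4 1 3 5 7 6 8 / 3 1 6 2 7 8 5 9 4 / 5 8 7 9 4 6 1 3 2 / 1 5 2 8 6 9 4 7 3 / 6 4 3 7 2 1 9 8 5 / 8 7 9 4 5 3 2 1 6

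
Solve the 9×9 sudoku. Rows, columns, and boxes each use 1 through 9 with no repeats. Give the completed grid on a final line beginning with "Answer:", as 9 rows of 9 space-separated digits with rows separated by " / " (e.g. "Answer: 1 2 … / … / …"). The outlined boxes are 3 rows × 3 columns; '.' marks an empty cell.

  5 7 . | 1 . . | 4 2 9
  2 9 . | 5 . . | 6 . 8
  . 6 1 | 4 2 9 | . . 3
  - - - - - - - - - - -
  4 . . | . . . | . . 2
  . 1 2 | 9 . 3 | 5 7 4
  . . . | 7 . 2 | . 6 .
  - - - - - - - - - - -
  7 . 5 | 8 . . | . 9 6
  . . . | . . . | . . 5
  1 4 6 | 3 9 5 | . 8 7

Step 1. [r6c5∈{1,4,5,8}] 4 has one home in row 6: r6c5. So r6c5=4.
Step 2. [r7c5∈{1}] r7c5 is down to just 1. So r7c5=1.
Step 3. [r4c4∈{6}] only 6 remains possible at r4c4. So r4c4=6.
Step 4. [r5c5∈{8}] r5c5 has the single candidate 8. So r5c5=8.
Step 5. [r4c3∈{3,7,8,9}] row 4 places 7 nowhere but r4c3. So r4c3=7.
Step 6. [r4c7∈{1,3,8,9}] r4c7 is the only open cell in row 4 admitting 9. So r4c7=9.
Step 7. [r4c2∈{3,5,8}] across row 4, 8 lands solely at r4c2. So r4c2=8.
Step 8. [r4c8∈{1,3}] row 4 places 3 nowhere but r4c8. So r4c8=3.
Step 9. [r3c1∈{8}] nothing but 8 survives at r3c1 ⇒ r3c1=8.
Step 10. [r1c3∈{3}] r1c3 has the single candidate 3. So r1c3=3.
Step 11. [r1c5∈{6}] r1c5's peers cover all but 6. So r1c5=6.
Step 12. [r6c3∈{9}] r6c3 is down to just 9, so r6c3=9.
Step 13. [r6c1∈{3}] r6c1's peers cover all but 3 ⇒ r6c1=3.
Step 14. [r2c6∈{7}] r2c6 has the single candidate 7 ⇒ r2c6=7.
Step 15. [r8c8∈{1,4}] across col 8, 4 lands solely at r8c8 ⇒ r8c8=4.
Step 16. [r8c7∈{1,2,3}] in row 8, 1 fits only at r8c7. So r8c7=1.
Step 17. [r7c7∈{2,3}] across col 7, 3 lands solely at r7c7 ⇒ r7c7=3.
Step 18. [r8c2∈{2,3}] in row 8, 3 fits only at r8c2, so r8c2=3.
Step 19. [r6c7∈{8}] r6c7's peers cover all but 8 ⇒ r6c7=8.
Step 20. [r6c2∈{5}] r6c2 is down to just 5. So r6c2=5.
Step 21. [r7c2∈{2}] r7c2 has the single candidate 2. So r7c2=2.
Step 22. [r3c7∈{7}] r3c7 is down to just 7 ⇒ r3c7=7.
Step 23. [r8c6∈{6}] r8c6 has the single candidate 6, so r8c6=6.
Step 24. [r2c3∈{4}] r2c3's peers cover all but 4 ⇒ r2c3=4.
Step 25. [r4c6∈{1}] r4c6 has the single candidate 1. So r4c6=1.
Step 26. [r7c6∈{4}] only 4 remains possible at r7c6, so r7c6=4.
Step 27. [r2c5∈{3}] r2c5 is down to just 3 ⇒ r2c5=3.
Step 28. [r4c5∈{5}] only 5 remains possible at r4c5 ⇒ r4c5=5.
Step 29. [r8c5∈{7}] r8c5 has the single candidate 7, so r8c5=7.
Step 30. [r8c3∈{8}] only 8 remains possible at r8c3. So r8c3=8.
Step 31. [r9c7∈{2}] nothing but 2 survives at r9c7. So r9c7=2.
Step 32. [r2c8∈{1}] r2c8 has the single candidate 1, so r2c8=1.
Step 33. [r8c1∈{9}] r8c1 is down to just 9, so r8c1=9.
Step 34. [r5c1∈{6}] nothing but 6 survives at r5c1, so r5c1=6.
Step 35. [r1c6∈{8}] only 8 remains possible at r1c6, so r1c6=8.
Step 36. [r8c4∈{2}] nothing but 2 survives at r8c4. So r8c4=2.
Step 37. [r6c9∈{1}] r6c9 is down to just 1. So r6c9=1.
Step 38. [r3c8∈{5}] r3c8 is down to just 5 ⇒ r3c8=5.

Answer: 5 7 3 1 6 8 4 2 9 / 2 9 4 5 3 7 6 1 8 / 8 6 1 4 2 9 7 5 3 / 4 8 7 6 5 1 9 3 2 / 6 1 2 9 8 3 5 7 4 / 3 5 9 7 4 2 8 6 1 / 7 2 5 8 1 4 3 9 6 / 9 3 8 2 7 6 1 4 5 / 1 4 6 3 9 5 2 8 7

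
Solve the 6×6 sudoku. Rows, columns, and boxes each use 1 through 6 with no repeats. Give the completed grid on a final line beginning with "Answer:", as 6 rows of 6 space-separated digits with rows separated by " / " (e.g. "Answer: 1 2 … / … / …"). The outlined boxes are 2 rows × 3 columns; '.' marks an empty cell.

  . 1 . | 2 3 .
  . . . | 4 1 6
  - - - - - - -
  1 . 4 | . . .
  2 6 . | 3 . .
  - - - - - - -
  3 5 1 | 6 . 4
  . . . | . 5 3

Step 1. [r1c6∈{5}] nothing but 5 survives at r1c6 ⇒ r1c6=5.
Step 2. [r2c3∈{2,3,5}] 3 has one home in col 3: r2c3, so r2c3=3.
Step 3. [r1c1∈{4,6}] across row 1, 4 lands solely at r1c1. So r1c1=4.
Step 4. [r6c3∈{2,6}] r6c3 is the only open cell in col 3 admitting 2 ⇒ r6c3=2.
Step 5. [r5c5∈{2}] r5c5 has the single candidate 2. So r5c5=2.
Step 6. [r2c1∈{5}] r2c1's peers cover all but 5, so r2c1=5.
Step 7. [r6c4∈{1}] r6c4 has the single candidate 1 ⇒ r6c4=1.
Step 8. [r3c6∈{2}] only 2 remains possible at r3c6 ⇒ r3c6=2.
Step 9. [r6c2∈{4}] r6c2 is down to just 4. So r6c2=4.
Step 10. [r6c1∈{6}] r6c1 has the single candidate 6 ⇒ r6c1=6.
Step 11. [r4c6∈{1}] r4c6 is down to just 1 ⇒ r4c6=1.
Step 12. [r1c3∈{6}] only 6 remains possible at r1c3 ⇒ r1c3=6.
Step 13. [r4c5∈{4}] r4c5 has the single candidate 4, so r4c5=4.
Step 14. [r4c3∈{5}] only 5 remains possible at r4c3 ⇒ r4c3=5.
Step 15. [r3c5∈{6}] r3c5 has the single candidate 6, so r3c5=6.
Step 16. [r2c2∈{2}] nothing but 2 survives at r2c2 ⇒ r2c2=2.
Step 17. [r3c4∈{5}] r3c4's peers cover all but 5. So r3c4=5.
Step 18. [r3c2∈{3}] nothing but 3 survives at r3c2. So r3c2=3.

Answer: 4 1 6 2 3 5 / 5 2 3 4 1 6 / 1 3 4 5 6 2 / 2 6 5 3 4 1 / 3 5 1 6 2 4 / 6 4 2 1 5 3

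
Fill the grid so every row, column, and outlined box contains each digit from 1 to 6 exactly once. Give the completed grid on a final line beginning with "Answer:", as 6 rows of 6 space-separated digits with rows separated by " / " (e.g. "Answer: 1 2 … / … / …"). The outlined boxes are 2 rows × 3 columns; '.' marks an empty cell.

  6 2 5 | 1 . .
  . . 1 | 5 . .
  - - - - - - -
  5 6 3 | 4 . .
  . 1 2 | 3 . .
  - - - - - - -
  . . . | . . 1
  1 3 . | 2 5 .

Step 1. [r2c2∈{4}] r2c2's peers cover all but 4. So r2c2=4.
Step 2. [r5c5∈{3,4,6}] row 5 places 3 nowhere but r5c5. So r5c5=3.
Step 3. [r6c6∈{4,6}] 4 has one home in box 6: r6c6 ⇒ r6c6=4.
Step 4. [r4c5∈{6}] only 6 remains possible at r4c5, so r4c5=6.
Step 5. [r2c5∈{2}] nothing but 2 survives at r2c5. So r2c5=2.
Step 6. [r5c3∈{4,6}] in col 3, 4 fits only at r5c3. So r5c3=4.
Step 7. [r1c6∈{3}] r1c6's peers cover all but 3. So r1c6=3.
Step 8. [r1c5∈{4}] r1c5 is down to just 4. So r1c5=4.
Step 9. [r2c1∈{3}] only 3 remains possible at r2c1, so r2c1=3.
Step 10. [r5c1∈{2}] r5c1 has the single candidate 2, so r5c1=2.
Step 11. [r3c5∈{1}] r3c5 has the single candidate 1, so r3c5=1.
Step 12. [r6c3∈{6}] r6c3's peers cover all but 6, so r6c3=6.
Step 13. [r5c4∈{6}] r5c4's peers cover all but 6 ⇒ r5c4=6.
Step 14. [r3c6∈{2}] nothing but 2 survives at r3c6. So r3c6=2.
Step 15. [r5c2∈{5}] r5c2 has the single candidate 5. So r5c2=5.
Step 16. [r4c6∈{5}] only 5 remains possible at r4c6, so r4c6=5.
Step 17. [r4c1∈{4}] nothing but 4 survives at r4c1. So r4c1=4.
Step 18. [r2c6∈{6}] r2c6 is down to just 6, so r2c6=6.

Answer: 6 2 5 1 4 3 / 3 4 1 5 2 6 / 5 6 3 4 1 2 / 4 1 2 3 6 5 / 2 5 4 6 3 1 / 1 3 6 2 5 4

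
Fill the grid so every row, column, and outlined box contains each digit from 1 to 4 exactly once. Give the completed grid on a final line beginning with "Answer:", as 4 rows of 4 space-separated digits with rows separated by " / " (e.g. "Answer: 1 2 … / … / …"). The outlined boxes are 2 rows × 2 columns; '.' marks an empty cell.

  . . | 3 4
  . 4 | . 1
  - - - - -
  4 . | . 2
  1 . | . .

Step 1. [r4c2∈{2,3}] r4c2 is the only open cell in row 4 admitting 2 ⇒ r4c2=2.
Step 2. [r2c1∈{2,3}] across row 2, 3 lands solely at r2c1, so r2c1=3.
Step 3. [r1c2∈{1}] r1c2's peers cover all but 1 ⇒ r1c2=1.
Step 4. [r1c1∈{2}] r1c1 is down to just 2, so r1c1=2.
Step 5. [r3c3∈{1}] nothing but 1 survives at r3c3, so r3c3=1.
Step 6. [r2c3∈{2}] r2c3 is down to just 2. So r2c3=2.
Step 7. [r4c3∈{4}] r4c3's peers cover all but 4, so r4c3=4.
Step 8. [r3c2∈{3}] nothing but 3 survives at r3c2 ⇒ r3c2=3.
Step 9. [r4c4∈{3}] nothing but 3 survives at r4c4 ⇒ r4c4=3.

Answer: 2 1 3 4 / 3 4 2 1 / 4 3 1 2 / 1 2 4 3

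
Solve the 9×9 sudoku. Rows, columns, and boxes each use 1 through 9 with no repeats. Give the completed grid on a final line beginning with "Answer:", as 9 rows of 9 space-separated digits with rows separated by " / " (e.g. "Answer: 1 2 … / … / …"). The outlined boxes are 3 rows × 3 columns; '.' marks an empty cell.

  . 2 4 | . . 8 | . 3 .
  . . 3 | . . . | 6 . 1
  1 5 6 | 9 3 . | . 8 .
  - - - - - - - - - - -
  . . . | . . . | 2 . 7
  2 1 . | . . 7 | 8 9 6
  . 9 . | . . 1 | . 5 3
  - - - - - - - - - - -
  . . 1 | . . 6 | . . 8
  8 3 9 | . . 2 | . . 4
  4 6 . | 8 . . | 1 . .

Step 1. [r7c2∈{7}] r7c2's peers cover all but 7 ⇒ r7c2=7.
Step 2. [r3c6∈{4}] r3c6's peers cover all but 4, so r3c6=4.
Step 3. [r2c6∈{5}] nothing but 5 survives at r2c6 ⇒ r2c6=5.
Step 4. [r5c3∈{5}] nothing but 5 survives at r5c3 ⇒ r5c3=5.
Step 5. [r5c5∈{4}] r5c5's peers cover all but 4, so r5c5=4.
Step 6. [r7c1∈{5}] r7c1 is down to just 5, so r7c1=5.
Step 7. [r7c5∈{9}] only 9 remains possible at r7c5, so r7c5=9.
Step 8. [r1c7∈{5,7,9}] across col 7, 9 lands solely at r1c7. So r1c7=9.
Step 9. [r8c7∈{5,7}] across col 7, 5 lands solely at r8c7. So r8c7=5.
Step 10. [r1c1∈{7}] r1c1's peers cover all but 7. So r1c1=7.
Step 11. [r2c8∈{2,4,7}] across row 2, 4 lands solely at r2c8, so r2c8=4.
Step 12. [r6c1∈{6}] r6c1 is down to just 6, so r6c1=6.
Step 13. [r5c4∈{3}] r5c4's peers cover all but 3 ⇒ r5c4=3.
Step 14. [r4c3∈{8}] only 8 remains possible at r4c3, so r4c3=8.
Step 15. [r7c8∈{2}] r7c8's peers cover all but 2, so r7c8=2.
Step 16. [r9c5∈{5,7}] r9c5 is the only open cell in row 9 admitting 5, so r9c5=5.
Step 17. [r4c5∈{6}] nothing but 6 survives at r4c5 ⇒ r4c5=6.
Step 18. [r1c5∈{1}] r1c5's peers cover all but 1, so r1c5=1.
Step 19. [r8c5∈{7}] r8c5 is down to just 7. So r8c5=7.
Step 20. [r6c4∈{2}] r6c4 has the single candidate 2, so r6c4=2.
Step 21. [r7c4∈{4}] r7c4 has the single candidate 4 ⇒ r7c4=4.
Step 22. [r9c3∈{2}] only 2 remains possible at r9c3 ⇒ r9c3=2.
Step 23. [r9c9∈{9}] nothing but 9 survives at r9c9, so r9c9=9.
Step 24. [r1c9∈{5}] r1c9 has the single candidate 5. So r1c9=5.
Step 25. [r4c6∈{9}] r4c6 has the single candidate 9 ⇒ r4c6=9.
Step 26. [r1c4∈{6}] only 6 remains possible at r1c4 ⇒ r1c4=6.
Step 27. [r2c2∈{8}] nothing but 8 survives at r2c2 ⇒ r2c2=8.
Step 28. [r9c8∈{7}] r9c8 is down to just 7. So r9c8=7.
Step 29. [r2c5∈{2}] r2c5's peers cover all but 2 ⇒ r2c5=2.
Step 30. [r4c1∈{3}] only 3 remains possible at r4c1, so r4c1=3.
Step 31. [r8c4∈{1}] nothing but 1 survives at r8c4, so r8c4=1.
Step 32. [r4c2∈{4}] r4c2 is down to just 4 ⇒ r4c2=4.
Step 33. [r6c7∈{4}] r6c7 has the single candidate 4, so r6c7=4.
Step 34. [r8c8∈{6}] only 6 remains possible at r8c8. So r8c8=6.
Step 35. [r6c5∈{8}] nothing but 8 survives at r6c5. So r6c5=8.
Step 36. [r7c7∈{3}] nothing but 3 survives at r7c7. So r7c7=3.
Step 37. [r9c6∈{3}] only 3 remains possible at r9c6 ⇒ r9c6=3.
Step 38. [r4c8∈{1}] only 1 remains possible at r4c8. So r4c8=1.
Step 39. [r3c7∈{7}] r3c7 has the single candidate 7. So r3c7=7.
Step 40. [r3c9∈{2}] r3c9's peers cover all but 2, so r3c9=2.
Step 41. [r2c1∈{9}] r2c1 has the single candidate 9, so r2c1=9.
Step 42. [r6c3∈{7}] r6c3 has the single candidate 7, so r6c3=7.
Step 43. [r2c4∈{7}] r2c4's peers cover all but 7 ⇒ r2c4=7.
Step 44. [r4c4∈{5}] only 5 remains possible at r4c4, so r4c4=5.

Answer: 7 2 4 6 1 8 9 3 5 / 9 8 3 7 2 5 6 4 1 / 1 5 6 9 3 4 7 8 2 / 3 4 8 5 6 9 2 1 7 / 2 1 5 3 4 7 8 9 6 / 6 9 7 2 8 1 4 5 3 / 5 7 1 4 9 6 3 2 8 / 8 3 9 1 7 2 5 6 4 / 4 6 2 8 5 3 1 7 9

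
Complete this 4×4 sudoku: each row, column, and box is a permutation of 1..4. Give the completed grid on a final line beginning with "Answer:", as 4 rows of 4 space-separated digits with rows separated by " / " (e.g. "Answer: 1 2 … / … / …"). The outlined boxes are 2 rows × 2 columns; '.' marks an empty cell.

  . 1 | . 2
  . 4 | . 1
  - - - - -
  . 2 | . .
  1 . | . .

Step 1. [r2c3∈{3}] r2c3's peers cover all but 3, so r2c3=3.
Step 2. [r3c1∈{3,4}] in col 1, 4 fits only at r3c1, so r3c1=4.
Step 3. [r4c4∈{3,4}] r4c4 is the only open cell in col 4 admitting 4 ⇒ r4c4=4.
Step 4. [r4c2∈{3}] nothing but 3 survives at r4c2. So r4c2=3.
Step 5. [r4c3∈{2}] r4c3's peers cover all but 2 ⇒ r4c3=2.
Step 6. [r3c3∈{1}] r3c3's peers cover all but 1 ⇒ r3c3=1.
Step 7. [r3c4∈{3}] r3c4 is down to just 3, so r3c4=3.
Step 8. [r1c3∈{4}] nothing but 4 survives at r1c3, so r1c3=4.
Step 9. [r1c1∈{3}] r1c1 is down to just 3, so r1c1=3.
Step 10. [r2c1∈{2}] nothing but 2 survives at r2c1 ⇒ r2c1=2.

Answer: 3 1 4 2 / 2 4 3 1 / 4 2 1 3 / 1 3 2 4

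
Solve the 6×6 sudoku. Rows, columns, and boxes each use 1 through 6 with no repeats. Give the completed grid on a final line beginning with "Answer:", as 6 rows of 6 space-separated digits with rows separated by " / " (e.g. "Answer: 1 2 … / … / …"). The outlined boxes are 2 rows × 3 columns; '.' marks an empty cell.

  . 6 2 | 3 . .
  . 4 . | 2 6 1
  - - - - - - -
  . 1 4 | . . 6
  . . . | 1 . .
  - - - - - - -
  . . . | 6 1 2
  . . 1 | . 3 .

Step 1. [r3c1∈{2,3,5}] 3 has one home in row 3: r3c1. So r3c1=3.
Step 2. [r2c1∈{5}] nothing but 5 survives at r2c1 ⇒ r2c1=5.
Step 3. [r3c4∈{5}] nothing but 5 survives at r3c4. So r3c4=5.
Step 4. [r6c6∈{4,5}] r6c6 is the only open cell in box 6 admitting 5 ⇒ r6c6=5.
Step 5. [r6c1∈{2,4,6}] across row 6, 6 lands solely at r6c1. So r6c1=6.
Step 6. [r1c6∈{4}] r1c6 is down to just 4. So r1c6=4.
Step 7. [r4c1∈{2}] r4c1's peers cover all but 2 ⇒ r4c1=2.
Step 8. [r4c2∈{5}] r4c2 is down to just 5. So r4c2=5.
Step 9. [r2c3∈{3}] r2c3 has the single candidate 3 ⇒ r2c3=3.
Step 10. [r4c5∈{4}] only 4 remains possible at r4c5. So r4c5=4.
Step 11. [r5c2∈{3}] r5c2's peers cover all but 3, so r5c2=3.
Step 12. [r3c5∈{2}] only 2 remains possible at r3c5. So r3c5=2.
Step 13. [r1c1∈{1}] r1c1's peers cover all but 1, so r1c1=1.
Step 14. [r6c4∈{4}] r6c4 has the single candidate 4. So r6c4=4.
Step 15. [r4c3∈{6}] nothing but 6 survives at r4c3 ⇒ r4c3=6.
Step 16. [r4c6∈{3}] only 3 remains possible at r4c6, so r4c6=3.
Step 17. [r1c5∈{5}] only 5 remains possible at r1c5 ⇒ r1c5=5.
Step 18. [r6c2∈{2}] r6c2 is down to just 2, so r6c2=2.
Step 19. [r5c3∈{5}] only 5 remains possible at r5c3, so r5c3=5.
Step 20. [r5c1∈{4}] r5c1 has the single candidate 4 ⇒ r5c1=4.

Answer: 1 6 2 3 5 4 / 5 4 3 2 6 1 / 3 1 4 5 2 6 / 2 5 6 1 4 3 / 4 3 5 6 1 2 / 6 2 1 4 3 5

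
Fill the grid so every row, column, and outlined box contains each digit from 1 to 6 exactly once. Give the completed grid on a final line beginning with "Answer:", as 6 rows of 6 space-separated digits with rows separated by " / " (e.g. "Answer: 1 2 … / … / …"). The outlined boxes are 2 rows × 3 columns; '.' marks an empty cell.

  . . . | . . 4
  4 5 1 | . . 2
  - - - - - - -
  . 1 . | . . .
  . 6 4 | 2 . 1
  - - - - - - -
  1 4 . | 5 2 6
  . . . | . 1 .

Step 1. [r5c3∈{3}] only 3 remains possible at r5c3. So r5c3=3.
Step 2. [r3c6∈{3,5}] 5 has one home in col 6: r3c6. So r3c6=5.
Step 3. [r4c5∈{3}] r4c5 has the single candidate 3. So r4c5=3.
Step 4. [r2c5∈{6}] only 6 remains possible at r2c5. So r2c5=6.
Step 5. [r6c2∈{2}] r6c2 is down to just 2, so r6c2=2.
Step 6. [r6c4∈{3,4}] across row 6, 4 lands solely at r6c4 ⇒ r6c4=4.
Step 7. [r3c3∈{2}] only 2 remains possible at r3c3, so r3c3=2.
Step 8. [r1c1∈{2,3,6}] row 1 places 2 nowhere but r1c1. So r1c1=2.
Step 9. [r6c3∈{5,6}] col 3 places 5 nowhere but r6c3 ⇒ r6c3=5.
Step 10. [r1c2∈{3}] r1c2's peers cover all but 3 ⇒ r1c2=3.
Step 11. [r3c5∈{4}] r3c5 has the single candidate 4. So r3c5=4.
Step 12. [r1c5∈{5}] r1c5's peers cover all but 5, so r1c5=5.
Step 13. [r1c3∈{6}] nothing but 6 survives at r1c3 ⇒ r1c3=6.
Step 14. [r4c1∈{5}] r4c1 is down to just 5 ⇒ r4c1=5.
Step 15. [r6c1∈{6}] nothing but 6 survives at r6c1. So r6c1=6.
Step 16. [r6c6∈{3}] r6c6 is down to just 3 ⇒ r6c6=3.
Step 17. [r3c1∈{3}] r3c1 is down to just 3 ⇒ r3c1=3.
Step 18. [r3c4∈{6}] r3c4 is down to just 6 ⇒ r3c4=6.
Step 19. [r1c4∈{1}] r1c4 has the single candidate 1, so r1c4=1.
Step 20. [r2c4∈{3}] r2c4 has the single candidate 3, so r2c4=3.

Answer: 2 3 6 1 5 4 / 4 5 1 3 6 2 / 3 1 2 6 4 5 / 5 6 4 2 3 1 / 1 4 3 5 2 6 / 6 2 5 4 1 3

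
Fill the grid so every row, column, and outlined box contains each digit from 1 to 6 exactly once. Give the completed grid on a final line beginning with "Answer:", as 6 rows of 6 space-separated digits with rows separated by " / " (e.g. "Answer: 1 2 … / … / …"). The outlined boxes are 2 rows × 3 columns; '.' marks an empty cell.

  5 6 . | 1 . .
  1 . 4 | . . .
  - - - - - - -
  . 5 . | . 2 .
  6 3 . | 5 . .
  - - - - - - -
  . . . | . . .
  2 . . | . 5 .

Step 1. [r5c1∈{3,4}] across col 1, 3 lands solely at r5c1 ⇒ r5c1=3.
Step 2. [r3c3∈{1}] r3c3 is down to just 1, so r3c3=1.
Step 3. [r2c6∈{2,3,5,6}] row 2 places 5 nowhere but r2c6 ⇒ r2c6=5.
Step 4. [r1c3∈{2,3}] 3 has one home in col 3: r1c3 ⇒ r1c3=3.
Step 5. [r6c3∈{6}] r6c3's peers cover all but 6 ⇒ r6c3=6.
Step 6. [r1c6∈{2,4}] row 1 places 2 nowhere but r1c6, so r1c6=2.
Step 7. [r1c5∈{4}] nothing but 4 survives at r1c5. So r1c5=4.
Step 8. [r4c6∈{1,4}] 4 has one home in row 4: r4c6. So r4c6=4.
Step 9. [r2c5∈{3,6}] across col 5, 3 lands solely at r2c5 ⇒ r2c5=3.
Step 10. [r5c5∈{1,6}] 6 has one home in col 5: r5c5 ⇒ r5c5=6.
Step 11. [r3c6∈{3,6}] col 6 places 6 nowhere but r3c6. So r3c6=6.
Step 12. [r5c6∈{1}] r5c6 has the single candidate 1 ⇒ r5c6=1.
Step 13. [r5c2∈{4}] only 4 remains possible at r5c2 ⇒ r5c2=4.
Step 14. [r6c4∈{3,4}] 4 has one home in row 6: r6c4 ⇒ r6c4=4.
Step 15. [r3c1∈{4}] r3c1 is down to just 4 ⇒ r3c1=4.
Step 16. [r4c5∈{1}] nothing but 1 survives at r4c5, so r4c5=1.
Step 17. [r5c4∈{2}] r5c4's peers cover all but 2. So r5c4=2.
Step 18. [r3c4∈{3}] r3c4 is down to just 3. So r3c4=3.
Step 19. [r5c3∈{5}] nothing but 5 survives at r5c3 ⇒ r5c3=5.
Step 20. [r4c3∈{2}] r4c3 has the single candidate 2, so r4c3=2.
Step 21. [r2c2∈{2}] r2c2 is down to just 2. So r2c2=2.
Step 22. [r6c6∈{3}] only 3 remains possible at r6c6 ⇒ r6c6=3.
Step 23. [r2c4∈{6}] only 6 remains possible at r2c4, so r2c4=6.
Step 24. [r6c2∈{1}] nothing but 1 survives at r6c2. So r6c2=1.

Answer: 5 6 3 1 4 2 / 1 2 4 6 3 5 / 4 5 1 3 2 6 / 6 3 2 5 1 4 / 3 4 5 2 6 1 / 2 1 6 4 5 3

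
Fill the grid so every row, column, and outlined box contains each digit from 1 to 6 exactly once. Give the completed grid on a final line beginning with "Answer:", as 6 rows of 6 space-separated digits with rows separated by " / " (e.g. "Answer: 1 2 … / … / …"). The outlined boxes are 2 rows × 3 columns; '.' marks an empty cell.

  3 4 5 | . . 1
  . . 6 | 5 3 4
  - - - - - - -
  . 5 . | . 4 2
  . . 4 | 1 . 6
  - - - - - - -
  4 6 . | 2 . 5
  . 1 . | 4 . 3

Step 1. [r4c1∈{2}] r4c1 has the single candidate 2, so r4c1=2.
Step 2. [r3c3∈{1,3}] col 3 places 1 nowhere but r3c3. So r3c3=1.
Step 3. [r1c5∈{2,6}] r1c5 is the only open cell in row 1 admitting 2 ⇒ r1c5=2.
Step 4. [r4c2∈{3}] r4c2 is down to just 3, so r4c2=3.
Step 5. [r3c1∈{6}] nothing but 6 survives at r3c1. So r3c1=6.
Step 6. [r6c5∈{6}] r6c5 is down to just 6. So r6c5=6.
Step 7. [r1c4∈{6}] r1c4's peers cover all but 6 ⇒ r1c4=6.
Step 8. [r2c1∈{1}] r2c1's peers cover all but 1. So r2c1=1.
Step 9. [r2c2∈{2}] nothing but 2 survives at r2c2, so r2c2=2.
Step 10. [r5c3∈{3}] nothing but 3 survives at r5c3. So r5c3=3.
Step 11. [r6c1∈{5}] nothing but 5 survives at r6c1, so r6c1=5.
Step 12. [r6c3∈{2}] r6c3 has the single candidate 2, so r6c3=2.
Step 13. [r4c5∈{5}] nothing but 5 survives at r4c5 ⇒ r4c5=5.
Step 14. [r3c4∈{3}] r3c4 is down to just 3 ⇒ r3c4=3.
Step 15. [r5c5∈{1}] r5c5 is down to just 1. So r5c5=1.

Answer: 3 4 5 6 2 1 / 1 2 6 5 3 4 / 6 5 1 3 4 2 / 2 3 4 1 5 6 / 4 6 3 2 1 5 / 5 1 2 4 6 3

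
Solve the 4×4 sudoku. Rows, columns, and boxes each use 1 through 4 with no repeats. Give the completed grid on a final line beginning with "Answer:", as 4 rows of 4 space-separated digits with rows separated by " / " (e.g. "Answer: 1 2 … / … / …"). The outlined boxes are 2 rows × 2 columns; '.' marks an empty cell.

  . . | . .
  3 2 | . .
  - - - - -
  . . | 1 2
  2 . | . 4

Step 1. [r1c1∈{1,4}] 1 has one home in col 1: r1c1, so r1c1=1.
Step 2. [r4c3∈{3}] r4c3 has the single candidate 3 ⇒ r4c3=3.
Step 3. [r1c2∈{4}] nothing but 4 survives at r1c2, so r1c2=4.
Step 4. [r2c3∈{4}] r2c3's peers cover all but 4. So r2c3=4.
Step 5. [r3c2∈{3}] only 3 remains possible at r3c2, so r3c2=3.
Step 6. [r1c3∈{2}] r1c3 is down to just 2 ⇒ r1c3=2.
Step 7. [r3c1∈{4}] r3c1 has the single candidate 4. So r3c1=4.
Step 8. [r4c2∈{1}] r4c2 has the single candidate 1, so r4c2=1.
Step 9. [r1c4∈{3}] r1c4's peers cover all but 3, so r1c4=3.
Step 10. [r2c4∈{1}] r2c4 has the single candidate 1, so r2c4=1.

Answer: 1 4 2 3 / 3 2 4 1 / 4 3 1 2 / 2 1 3 4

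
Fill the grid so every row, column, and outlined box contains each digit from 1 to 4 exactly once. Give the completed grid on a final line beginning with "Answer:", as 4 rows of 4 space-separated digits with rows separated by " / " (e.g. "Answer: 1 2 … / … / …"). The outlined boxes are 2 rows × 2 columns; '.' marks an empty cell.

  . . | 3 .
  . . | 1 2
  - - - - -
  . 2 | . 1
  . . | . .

Step 1. [r3c1∈{3,4}] r3c1 is the only open cell in row 3 admitting 3 ⇒ r3c1=3.
Step 2. [r2c1∈{4}] only 4 remains possible at r2c1. So r2c1=4.
Step 3. [r4c2∈{1,4}] across col 2, 4 lands solely at r4c2, so r4c2=4.
Step 4. [r1c1∈{1,2}] row 1 places 2 nowhere but r1c1, so r1c1=2.
Step 5. [r4c3∈{2}] r4c3's peers cover all but 2. So r4c3=2.
Step 6. [r2c2∈{3}] r2c2 has the single candidate 3, so r2c2=3.
Step 7. [r1c2∈{1}] r1c2 has the single candidate 1. So r1c2=1.
Step 8. [r4c4∈{3}] r4c4's peers cover all but 3, so r4c4=3.
Step 9. [r4c1∈{1}] r4c1 has the single candidate 1, so r4c1=1.
Step 10. [r3c3∈{4}] r3c3 has the single candidate 4, so r3c3=4.
Step 11. [r1c4∈{4}] r1c4's peers cover all but 4, so r1c4=4.

Answer: 2 1 3 4 / 4 3 1 2 / 3 2 4 1 / 1 4 2 3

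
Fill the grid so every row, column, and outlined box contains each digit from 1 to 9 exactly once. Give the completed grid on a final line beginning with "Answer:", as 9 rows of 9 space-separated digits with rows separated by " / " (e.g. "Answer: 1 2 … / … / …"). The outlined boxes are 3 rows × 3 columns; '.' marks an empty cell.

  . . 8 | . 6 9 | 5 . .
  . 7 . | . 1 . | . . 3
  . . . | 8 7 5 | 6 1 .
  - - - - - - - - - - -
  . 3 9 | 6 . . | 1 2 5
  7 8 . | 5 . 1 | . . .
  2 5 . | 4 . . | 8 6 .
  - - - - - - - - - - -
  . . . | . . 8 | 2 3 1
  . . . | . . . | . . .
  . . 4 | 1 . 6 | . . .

Step 1. [r8c9∈{4,6,7,8,9}] across col 9, 6 lands solely at r8c9. So r8c9=6.
Step 2. [r9c9∈{7,8,9}] r9c9 is the only open cell in col 9 admitting 8, so r9c9=8.
Step 3. [r2c6∈{2,4}] r2c6 is the only open cell in box 2 admitting 4 ⇒ r2c6=4.
Step 4. [r8c6∈{2,3,7}] col 6 places 2 nowhere but r8c6 ⇒ r8c6=2.
Step 5. [r2c7∈{9}] r2c7 is down to just 9. So r2c7=9.
Step 6. [r8c1∈{1,3,5,8,9}] 8 has one home in row 8: r8c1, so r8c1=8.
Step 7. [r6c6∈{3,7}] in col 6, 3 fits only at r6c6. So r6c6=3.
Step 8. [r6c5∈{9}] r6c5's peers cover all but 9 ⇒ r6c5=9.
Step 9. [r7c2∈{6,9}] across col 2, 6 lands solely at r7c2 ⇒ r7c2=6.
Step 10. [r9c7∈{7}] only 7 remains possible at r9c7. So r9c7=7.
Step 11. [r1c1∈{1,3,4}] 1 has one home in col 1: r1c1. So r1c1=1.
Step 12. [r8c7∈{4}] nothing but 4 survives at r8c7 ⇒ r8c7=4.
Step 13. [r9c2∈{2,9}] 2 has one home in row 9: r9c2, so r9c2=2.
Step 14. [r1c2∈{4}] r1c2 is down to just 4, so r1c2=4.
Step 15. [r3c9∈{2,4}] r3c9 is the only open cell in row 3 admitting 4, so r3c9=4.
Step 16. [r1c4∈{2,3}] 3 has one home in row 1: r1c4 ⇒ r1c4=3.
Step 17. [r8c2∈{1,9}] across col 2, 1 lands solely at r8c2, so r8c2=1.
Step 18. [r3c3∈{2,3}] 2 has one home in row 3: r3c3. So r3c3=2.
Step 19. [r8c3∈{3,5,7}] 3 has one home in col 3: r8c3, so r8c3=3.
Step 20. [r8c5∈{5}] r8c5's peers cover all but 5, so r8c5=5.
Step 21. [r8c8∈{9}] r8c8's peers cover all but 9, so r8c8=9.
Step 22. [r9c1∈{5,9}] row 9 places 9 nowhere but r9c1 ⇒ r9c1=9.
Step 23. [r2c1∈{5,6}] col 1 places 6 nowhere but r2c1. So r2c1=6.
Step 24. [r7c3∈{5,7}] across col 3, 7 lands solely at r7c3 ⇒ r7c3=7.
Step 25. [r6c9∈{7}] nothing but 7 survives at r6c9, so r6c9=7.
Step 26. [r4c5∈{8}] only 8 remains possible at r4c5 ⇒ r4c5=8.
Step 27. [r2c3∈{5}] r2c3 is down to just 5 ⇒ r2c3=5.
Step 28. [r9c8∈{5}] only 5 remains possible at r9c8, so r9c8=5.
Step 29. [r9c5∈{3}] r9c5 has the single candidate 3 ⇒ r9c5=3.
Step 30. [r5c7∈{3}] r5c7 is down to just 3, so r5c7=3.
Step 31. [r5c5∈{2}] r5c5's peers cover all but 2. So r5c5=2.
Step 32. [r7c5∈{4}] only 4 remains possible at r7c5 ⇒ r7c5=4.
Step 33. [r4c6∈{7}] r4c6 is down to just 7. So r4c6=7.
Step 34. [r6c3∈{1}] nothing but 1 survives at r6c3 ⇒ r6c3=1.
Step 35. [r3c2∈{9}] r3c2 is down to just 9, so r3c2=9.
Step 36. [r5c8∈{4}] r5c8 is down to just 4, so r5c8=4.
Step 37. [r4c1∈{4}] nothing but 4 survives at r4c1 ⇒ r4c1=4.
Step 38. [r1c8∈{7}] r1c8's peers cover all but 7, so r1c8=7.
Step 39. [r7c1∈{5}] r7c1 has the single candidate 5. So r7c1=5.
Step 40. [r7c4∈{9}] only 9 remains possible at r7c4, so r7c4=9.
Step 41. [r3c1∈{3}] nothing but 3 survives at r3c1. So r3c1=3.
Step 42. [r5c9∈{9}] nothing but 9 survives at r5c9, so r5c9=9.
Step 43. [r8c4∈{7}] nothing but 7 survives at r8c4. So r8c4=7.
Step 44. [r1c9∈{2}] r1c9's peers cover all but 2. So r1c9=2.
Step 45. [r5c3∈{6}] r5c3 has the single candidate 6 ⇒ r5c3=6.
Step 46. [r2c4∈{2}] r2c4's peers cover all but 2, so r2c4=2.
Step 47. [r2c8∈{8}] nothing but 8 survives at r2c8 ⇒ r2c8=8.

Answer: 1 4 8 3 6 9 5 7 2 / 6 7 5 2 1 4 9 8 3 / 3 9 2 8 7 5 6 1 4 / 4 3 9 6 8 7 1 2 5 / 7 8 6 5 2 1 3 4 9 / 2 5 1 4 9 3 8 6 7 / 5 6 7 9 4 8 2 3 1 / 8 1 3 7 5 2 4 9 6 / 9 2 4 1 3 6 7 5 8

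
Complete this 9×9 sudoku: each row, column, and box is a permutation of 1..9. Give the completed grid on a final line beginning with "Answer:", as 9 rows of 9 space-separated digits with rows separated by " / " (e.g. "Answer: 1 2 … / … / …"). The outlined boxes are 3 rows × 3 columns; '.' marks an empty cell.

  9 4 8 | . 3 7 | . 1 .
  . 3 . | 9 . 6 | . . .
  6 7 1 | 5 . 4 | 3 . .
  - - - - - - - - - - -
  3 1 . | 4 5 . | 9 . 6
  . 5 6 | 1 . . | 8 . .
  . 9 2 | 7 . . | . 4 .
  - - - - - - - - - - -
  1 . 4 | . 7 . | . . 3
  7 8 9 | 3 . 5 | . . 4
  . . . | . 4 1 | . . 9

Step 1. [r1c4∈{2}] nothing but 2 survives at r1c4 ⇒ r1c4=2.
Step 2. [r2c3∈{5}] r2c3 has the single candidate 5 ⇒ r2c3=5.
Step 3. [r4c6∈{2,8}] r4c6 is the only open cell in row 4 admitting 8 ⇒ r4c6=8.
Step 4. [r4c8∈{2,7}] r4c8 is the only open cell in row 4 admitting 2, so r4c8=2.
Step 5. [r8c8∈{6}] r8c8's peers cover all but 6, so r8c8=6.
Step 6. [r2c1∈{2}] only 2 remains possible at r2c1 ⇒ r2c1=2.
Step 7. [r8c5∈{2}] r8c5 has the single candidate 2. So r8c5=2.
Step 8. [r3c5∈{8}] r3c5 is down to just 8 ⇒ r3c5=8.
Step 9. [r9c1∈{5}] r9c1's peers cover all but 5, so r9c1=5.
Step 10. [r2c9∈{7,8}] 8 has one home in col 9: r2c9 ⇒ r2c9=8.
Step 11. [r2c8∈{7}] nothing but 7 survives at r2c8. So r2c8=7.
Step 12. [r1c9∈{5}] r1c9 is down to just 5, so r1c9=5.
Step 13. [r7c8∈{5,8}] across col 8, 5 lands solely at r7c8, so r7c8=5.
Step 14. [r7c4∈{6,8}] row 7 places 8 nowhere but r7c4. So r7c4=8.
Step 15. [r7c2∈{2,6}] row 7 places 6 nowhere but r7c2. So r7c2=6.
Step 16. [r5c6∈{2,3,9}] r5c6 is the only open cell in row 5 admitting 2, so r5c6=2.
Step 17. [r6c7∈{1,5}] in row 6, 5 fits only at r6c7. So r6c7=5.
Step 18. [r9c2∈{2}] r9c2 has the single candidate 2, so r9c2=2.
Step 19. [r5c1∈{4}] nothing but 4 survives at r5c1 ⇒ r5c1=4.
Step 20. [r3c9∈{2}] nothing but 2 survives at r3c9 ⇒ r3c9=2.
Step 21. [r6c9∈{1}] r6c9 has the single candidate 1, so r6c9=1.
Step 22. [r9c8∈{8}] only 8 remains possible at r9c8 ⇒ r9c8=8.
Step 23. [r4c3∈{7}] only 7 remains possible at r4c3 ⇒ r4c3=7.
Step 24. [r7c7∈{2}] nothing but 2 survives at r7c7. So r7c7=2.
Step 25. [r3c8∈{9}] r3c8's peers cover all but 9, so r3c8=9.
Step 26. [r7c6∈{9}] r7c6 is down to just 9, so r7c6=9.
Step 27. [r1c7∈{6}] r1c7's peers cover all but 6. So r1c7=6.
Step 28. [r6c5∈{6}] r6c5's peers cover all but 6 ⇒ r6c5=6.
Step 29. [r2c7∈{4}] r2c7 is down to just 4, so r2c7=4.
Step 30. [r2c5∈{1}] r2c5 is down to just 1. So r2c5=1.
Step 31. [r9c3∈{3}] r9c3 is down to just 3, so r9c3=3.
Step 32. [r6c1∈{8}] nothing but 8 survives at r6c1, so r6c1=8.
Step 33. [r9c4∈{6}] r9c4 has the single candidate 6 ⇒ r9c4=6.
Step 34. [r6c6∈{3}] nothing but 3 survives at r6c6 ⇒ r6c6=3.
Step 35. [r8c7∈{1}] only 1 remains possible at r8c7 ⇒ r8c7=1.
Step 36. [r5c5∈{9}] only 9 remains possible at r5c5, so r5c5=9.
Step 37. [r9c7∈{7}] r9c7's peers cover all but 7 ⇒ r9c7=7.
Step 38. [r5c8∈{3}] nothing but 3 survives at r5c8. So r5c8=3.
Step 39. [r5c9∈{7}] r5c9 has the single candidate 7. So r5c9=7.

Answer: 9 4 8 2 3 7 6 1 5 / 2 3 5 9 1 6 4 7 8 / 6 7 1 5 8 4 3 9 2 / 3 1 7 4 5 8 9 2 6 / 4 5 6 1 9 2 8 3 7 / 8 9 2 7 6 3 5 4 1 / 1 6 4 8 7 9 2 5 3 / 7 8 9 3 2 5 1 6 4 / 5 2 3 6 4 1 7 8 9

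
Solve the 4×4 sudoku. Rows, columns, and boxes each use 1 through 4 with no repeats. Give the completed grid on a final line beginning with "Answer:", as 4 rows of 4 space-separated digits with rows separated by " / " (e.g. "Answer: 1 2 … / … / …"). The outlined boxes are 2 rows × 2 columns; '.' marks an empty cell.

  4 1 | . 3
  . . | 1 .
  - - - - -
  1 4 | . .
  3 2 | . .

Step 1. [r3c4∈{2}] r3c4 is down to just 2 ⇒ r3c4=2.
Step 2. [r2c4∈{4}] r2c4 is down to just 4. So r2c4=4.
Step 3. [r2c1∈{2}] only 2 remains possible at r2c1, so r2c1=2.
Step 4. [r4c3∈{4}] only 4 remains possible at r4c3. So r4c3=4.
Step 5. [r2c2∈{3}] r2c2 is down to just 3 ⇒ r2c2=3.
Step 6. [r1c3∈{2}] only 2 remains possible at r1c3 ⇒ r1c3=2.
Step 7. [r4c4∈{1}] nothing but 1 survives at r4c4, so r4c4=1.
Step 8. [r3c3∈{3}] r3c3's peers cover all but 3. So r3c3=3.

Answer: 4 1 2 3 / 2 3 1 4 / 1 4 3 2 / 3 2 4 1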